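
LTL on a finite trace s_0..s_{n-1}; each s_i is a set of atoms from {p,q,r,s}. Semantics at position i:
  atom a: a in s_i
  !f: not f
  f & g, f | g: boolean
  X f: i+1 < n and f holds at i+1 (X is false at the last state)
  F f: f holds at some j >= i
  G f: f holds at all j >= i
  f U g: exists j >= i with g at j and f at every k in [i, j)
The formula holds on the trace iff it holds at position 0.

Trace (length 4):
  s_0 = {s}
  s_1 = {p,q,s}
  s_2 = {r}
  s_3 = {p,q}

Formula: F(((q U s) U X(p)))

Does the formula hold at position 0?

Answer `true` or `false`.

Answer: true

Derivation:
s_0={s}: F(((q U s) U X(p)))=True ((q U s) U X(p))=True (q U s)=True q=False s=True X(p)=True p=False
s_1={p,q,s}: F(((q U s) U X(p)))=True ((q U s) U X(p))=True (q U s)=True q=True s=True X(p)=False p=True
s_2={r}: F(((q U s) U X(p)))=True ((q U s) U X(p))=True (q U s)=False q=False s=False X(p)=True p=False
s_3={p,q}: F(((q U s) U X(p)))=False ((q U s) U X(p))=False (q U s)=False q=True s=False X(p)=False p=True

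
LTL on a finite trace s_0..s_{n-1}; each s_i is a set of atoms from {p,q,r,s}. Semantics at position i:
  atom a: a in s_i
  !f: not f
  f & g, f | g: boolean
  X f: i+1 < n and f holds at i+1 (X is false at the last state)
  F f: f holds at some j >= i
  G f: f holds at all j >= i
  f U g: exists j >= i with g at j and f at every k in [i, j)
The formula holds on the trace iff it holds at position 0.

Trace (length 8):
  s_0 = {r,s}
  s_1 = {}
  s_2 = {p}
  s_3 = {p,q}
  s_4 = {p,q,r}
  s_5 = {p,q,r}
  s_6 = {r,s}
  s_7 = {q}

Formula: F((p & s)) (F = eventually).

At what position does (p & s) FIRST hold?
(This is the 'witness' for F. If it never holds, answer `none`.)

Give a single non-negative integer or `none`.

s_0={r,s}: (p & s)=False p=False s=True
s_1={}: (p & s)=False p=False s=False
s_2={p}: (p & s)=False p=True s=False
s_3={p,q}: (p & s)=False p=True s=False
s_4={p,q,r}: (p & s)=False p=True s=False
s_5={p,q,r}: (p & s)=False p=True s=False
s_6={r,s}: (p & s)=False p=False s=True
s_7={q}: (p & s)=False p=False s=False
F((p & s)) does not hold (no witness exists).

Answer: none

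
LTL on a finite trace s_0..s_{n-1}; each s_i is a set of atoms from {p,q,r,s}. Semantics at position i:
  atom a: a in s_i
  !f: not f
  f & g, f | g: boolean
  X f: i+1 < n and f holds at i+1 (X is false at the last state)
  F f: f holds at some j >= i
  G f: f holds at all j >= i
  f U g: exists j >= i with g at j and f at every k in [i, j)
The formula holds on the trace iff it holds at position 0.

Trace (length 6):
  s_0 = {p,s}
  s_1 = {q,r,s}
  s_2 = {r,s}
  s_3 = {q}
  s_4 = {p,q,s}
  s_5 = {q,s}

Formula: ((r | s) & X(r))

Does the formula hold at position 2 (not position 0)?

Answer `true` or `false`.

s_0={p,s}: ((r | s) & X(r))=True (r | s)=True r=False s=True X(r)=True
s_1={q,r,s}: ((r | s) & X(r))=True (r | s)=True r=True s=True X(r)=True
s_2={r,s}: ((r | s) & X(r))=False (r | s)=True r=True s=True X(r)=False
s_3={q}: ((r | s) & X(r))=False (r | s)=False r=False s=False X(r)=False
s_4={p,q,s}: ((r | s) & X(r))=False (r | s)=True r=False s=True X(r)=False
s_5={q,s}: ((r | s) & X(r))=False (r | s)=True r=False s=True X(r)=False
Evaluating at position 2: result = False

Answer: false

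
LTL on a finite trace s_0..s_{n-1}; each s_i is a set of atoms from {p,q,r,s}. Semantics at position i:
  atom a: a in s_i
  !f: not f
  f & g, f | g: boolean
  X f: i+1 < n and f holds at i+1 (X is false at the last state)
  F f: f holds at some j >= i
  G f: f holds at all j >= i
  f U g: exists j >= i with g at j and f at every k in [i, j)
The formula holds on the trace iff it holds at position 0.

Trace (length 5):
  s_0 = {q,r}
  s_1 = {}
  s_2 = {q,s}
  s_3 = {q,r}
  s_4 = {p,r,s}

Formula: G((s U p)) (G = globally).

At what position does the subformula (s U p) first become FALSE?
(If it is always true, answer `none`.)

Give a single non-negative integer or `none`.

s_0={q,r}: (s U p)=False s=False p=False
s_1={}: (s U p)=False s=False p=False
s_2={q,s}: (s U p)=False s=True p=False
s_3={q,r}: (s U p)=False s=False p=False
s_4={p,r,s}: (s U p)=True s=True p=True
G((s U p)) holds globally = False
First violation at position 0.

Answer: 0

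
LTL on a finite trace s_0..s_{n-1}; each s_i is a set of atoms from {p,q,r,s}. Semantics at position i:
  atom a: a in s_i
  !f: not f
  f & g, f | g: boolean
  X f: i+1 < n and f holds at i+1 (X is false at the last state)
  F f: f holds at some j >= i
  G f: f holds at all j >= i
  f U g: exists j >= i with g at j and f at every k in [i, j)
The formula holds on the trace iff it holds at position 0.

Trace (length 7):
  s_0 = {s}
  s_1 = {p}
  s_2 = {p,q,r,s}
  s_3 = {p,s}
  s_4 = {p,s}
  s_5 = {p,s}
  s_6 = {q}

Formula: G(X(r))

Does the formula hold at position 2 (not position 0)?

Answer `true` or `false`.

Answer: false

Derivation:
s_0={s}: G(X(r))=False X(r)=False r=False
s_1={p}: G(X(r))=False X(r)=True r=False
s_2={p,q,r,s}: G(X(r))=False X(r)=False r=True
s_3={p,s}: G(X(r))=False X(r)=False r=False
s_4={p,s}: G(X(r))=False X(r)=False r=False
s_5={p,s}: G(X(r))=False X(r)=False r=False
s_6={q}: G(X(r))=False X(r)=False r=False
Evaluating at position 2: result = False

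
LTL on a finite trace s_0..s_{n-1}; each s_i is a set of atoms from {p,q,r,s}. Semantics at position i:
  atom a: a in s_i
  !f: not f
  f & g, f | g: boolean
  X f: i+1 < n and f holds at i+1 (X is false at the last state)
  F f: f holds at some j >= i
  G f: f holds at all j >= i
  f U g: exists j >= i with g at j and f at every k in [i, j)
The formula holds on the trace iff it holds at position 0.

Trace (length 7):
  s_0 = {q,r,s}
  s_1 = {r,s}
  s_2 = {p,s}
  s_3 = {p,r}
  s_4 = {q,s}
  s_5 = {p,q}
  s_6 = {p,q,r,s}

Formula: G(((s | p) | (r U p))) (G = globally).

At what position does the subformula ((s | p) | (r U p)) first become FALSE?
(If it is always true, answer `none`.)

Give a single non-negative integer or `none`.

s_0={q,r,s}: ((s | p) | (r U p))=True (s | p)=True s=True p=False (r U p)=True r=True
s_1={r,s}: ((s | p) | (r U p))=True (s | p)=True s=True p=False (r U p)=True r=True
s_2={p,s}: ((s | p) | (r U p))=True (s | p)=True s=True p=True (r U p)=True r=False
s_3={p,r}: ((s | p) | (r U p))=True (s | p)=True s=False p=True (r U p)=True r=True
s_4={q,s}: ((s | p) | (r U p))=True (s | p)=True s=True p=False (r U p)=False r=False
s_5={p,q}: ((s | p) | (r U p))=True (s | p)=True s=False p=True (r U p)=True r=False
s_6={p,q,r,s}: ((s | p) | (r U p))=True (s | p)=True s=True p=True (r U p)=True r=True
G(((s | p) | (r U p))) holds globally = True
No violation — formula holds at every position.

Answer: none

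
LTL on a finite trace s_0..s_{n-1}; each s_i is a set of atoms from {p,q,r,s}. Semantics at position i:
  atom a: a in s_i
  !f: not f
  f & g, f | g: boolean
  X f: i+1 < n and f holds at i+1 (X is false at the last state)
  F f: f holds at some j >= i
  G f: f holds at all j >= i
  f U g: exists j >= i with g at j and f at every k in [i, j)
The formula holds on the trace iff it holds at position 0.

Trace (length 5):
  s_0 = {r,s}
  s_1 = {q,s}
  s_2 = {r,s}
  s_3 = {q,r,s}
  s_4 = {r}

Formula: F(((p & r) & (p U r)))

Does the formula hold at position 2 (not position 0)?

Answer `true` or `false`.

s_0={r,s}: F(((p & r) & (p U r)))=False ((p & r) & (p U r))=False (p & r)=False p=False r=True (p U r)=True
s_1={q,s}: F(((p & r) & (p U r)))=False ((p & r) & (p U r))=False (p & r)=False p=False r=False (p U r)=False
s_2={r,s}: F(((p & r) & (p U r)))=False ((p & r) & (p U r))=False (p & r)=False p=False r=True (p U r)=True
s_3={q,r,s}: F(((p & r) & (p U r)))=False ((p & r) & (p U r))=False (p & r)=False p=False r=True (p U r)=True
s_4={r}: F(((p & r) & (p U r)))=False ((p & r) & (p U r))=False (p & r)=False p=False r=True (p U r)=True
Evaluating at position 2: result = False

Answer: false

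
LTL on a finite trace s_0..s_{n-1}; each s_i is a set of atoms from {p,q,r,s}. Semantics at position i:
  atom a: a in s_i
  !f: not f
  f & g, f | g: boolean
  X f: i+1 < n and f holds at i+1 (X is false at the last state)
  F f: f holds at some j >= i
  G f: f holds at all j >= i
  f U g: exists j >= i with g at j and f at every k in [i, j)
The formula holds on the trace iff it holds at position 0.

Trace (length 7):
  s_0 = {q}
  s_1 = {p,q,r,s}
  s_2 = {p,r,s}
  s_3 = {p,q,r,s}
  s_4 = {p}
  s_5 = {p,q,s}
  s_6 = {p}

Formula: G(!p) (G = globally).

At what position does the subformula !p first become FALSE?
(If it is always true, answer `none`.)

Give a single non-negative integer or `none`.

Answer: 1

Derivation:
s_0={q}: !p=True p=False
s_1={p,q,r,s}: !p=False p=True
s_2={p,r,s}: !p=False p=True
s_3={p,q,r,s}: !p=False p=True
s_4={p}: !p=False p=True
s_5={p,q,s}: !p=False p=True
s_6={p}: !p=False p=True
G(!p) holds globally = False
First violation at position 1.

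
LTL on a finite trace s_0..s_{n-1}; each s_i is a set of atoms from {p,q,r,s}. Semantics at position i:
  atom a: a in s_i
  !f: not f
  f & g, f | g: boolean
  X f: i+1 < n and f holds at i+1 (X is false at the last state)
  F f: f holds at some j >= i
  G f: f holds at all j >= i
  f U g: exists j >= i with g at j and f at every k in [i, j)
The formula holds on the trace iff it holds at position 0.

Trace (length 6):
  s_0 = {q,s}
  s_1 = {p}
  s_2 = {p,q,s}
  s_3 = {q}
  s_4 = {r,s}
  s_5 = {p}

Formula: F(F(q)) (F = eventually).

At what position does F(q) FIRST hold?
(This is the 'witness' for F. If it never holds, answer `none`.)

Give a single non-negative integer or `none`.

Answer: 0

Derivation:
s_0={q,s}: F(q)=True q=True
s_1={p}: F(q)=True q=False
s_2={p,q,s}: F(q)=True q=True
s_3={q}: F(q)=True q=True
s_4={r,s}: F(q)=False q=False
s_5={p}: F(q)=False q=False
F(F(q)) holds; first witness at position 0.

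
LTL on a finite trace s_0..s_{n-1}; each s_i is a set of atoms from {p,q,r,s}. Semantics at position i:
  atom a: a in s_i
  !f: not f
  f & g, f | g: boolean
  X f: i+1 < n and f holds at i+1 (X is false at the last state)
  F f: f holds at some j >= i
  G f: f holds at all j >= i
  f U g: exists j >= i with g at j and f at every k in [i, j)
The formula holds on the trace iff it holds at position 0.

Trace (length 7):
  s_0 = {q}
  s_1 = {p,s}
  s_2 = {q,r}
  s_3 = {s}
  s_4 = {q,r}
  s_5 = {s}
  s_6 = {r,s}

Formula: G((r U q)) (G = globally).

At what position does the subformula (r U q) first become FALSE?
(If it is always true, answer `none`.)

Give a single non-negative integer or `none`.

Answer: 1

Derivation:
s_0={q}: (r U q)=True r=False q=True
s_1={p,s}: (r U q)=False r=False q=False
s_2={q,r}: (r U q)=True r=True q=True
s_3={s}: (r U q)=False r=False q=False
s_4={q,r}: (r U q)=True r=True q=True
s_5={s}: (r U q)=False r=False q=False
s_6={r,s}: (r U q)=False r=True q=False
G((r U q)) holds globally = False
First violation at position 1.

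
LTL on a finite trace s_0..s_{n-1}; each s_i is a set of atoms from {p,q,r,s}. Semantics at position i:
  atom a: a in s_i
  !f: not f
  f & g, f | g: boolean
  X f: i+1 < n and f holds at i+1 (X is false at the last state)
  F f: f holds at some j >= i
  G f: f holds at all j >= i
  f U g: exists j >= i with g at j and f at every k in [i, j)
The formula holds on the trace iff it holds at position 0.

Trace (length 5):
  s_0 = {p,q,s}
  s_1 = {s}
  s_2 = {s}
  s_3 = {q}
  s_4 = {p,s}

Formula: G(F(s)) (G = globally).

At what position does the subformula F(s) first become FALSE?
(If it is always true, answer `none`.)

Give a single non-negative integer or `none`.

s_0={p,q,s}: F(s)=True s=True
s_1={s}: F(s)=True s=True
s_2={s}: F(s)=True s=True
s_3={q}: F(s)=True s=False
s_4={p,s}: F(s)=True s=True
G(F(s)) holds globally = True
No violation — formula holds at every position.

Answer: none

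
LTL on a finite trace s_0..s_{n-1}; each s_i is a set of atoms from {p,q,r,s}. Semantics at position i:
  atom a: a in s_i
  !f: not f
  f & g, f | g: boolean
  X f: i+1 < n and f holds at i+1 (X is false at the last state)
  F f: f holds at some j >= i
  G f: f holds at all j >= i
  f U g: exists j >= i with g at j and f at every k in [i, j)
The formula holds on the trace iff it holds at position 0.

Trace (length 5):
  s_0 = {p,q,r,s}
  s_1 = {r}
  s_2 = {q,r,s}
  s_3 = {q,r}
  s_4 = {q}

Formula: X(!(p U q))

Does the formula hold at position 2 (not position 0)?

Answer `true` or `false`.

s_0={p,q,r,s}: X(!(p U q))=True !(p U q)=False (p U q)=True p=True q=True
s_1={r}: X(!(p U q))=False !(p U q)=True (p U q)=False p=False q=False
s_2={q,r,s}: X(!(p U q))=False !(p U q)=False (p U q)=True p=False q=True
s_3={q,r}: X(!(p U q))=False !(p U q)=False (p U q)=True p=False q=True
s_4={q}: X(!(p U q))=False !(p U q)=False (p U q)=True p=False q=True
Evaluating at position 2: result = False

Answer: false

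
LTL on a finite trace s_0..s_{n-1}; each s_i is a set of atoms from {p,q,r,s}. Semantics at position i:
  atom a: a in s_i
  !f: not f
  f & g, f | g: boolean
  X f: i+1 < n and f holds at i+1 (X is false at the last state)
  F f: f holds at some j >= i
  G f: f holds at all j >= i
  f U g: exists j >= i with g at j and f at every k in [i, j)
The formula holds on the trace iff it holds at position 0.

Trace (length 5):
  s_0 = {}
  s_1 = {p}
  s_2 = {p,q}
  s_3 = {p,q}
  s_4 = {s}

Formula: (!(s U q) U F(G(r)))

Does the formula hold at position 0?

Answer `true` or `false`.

s_0={}: (!(s U q) U F(G(r)))=False !(s U q)=True (s U q)=False s=False q=False F(G(r))=False G(r)=False r=False
s_1={p}: (!(s U q) U F(G(r)))=False !(s U q)=True (s U q)=False s=False q=False F(G(r))=False G(r)=False r=False
s_2={p,q}: (!(s U q) U F(G(r)))=False !(s U q)=False (s U q)=True s=False q=True F(G(r))=False G(r)=False r=False
s_3={p,q}: (!(s U q) U F(G(r)))=False !(s U q)=False (s U q)=True s=False q=True F(G(r))=False G(r)=False r=False
s_4={s}: (!(s U q) U F(G(r)))=False !(s U q)=True (s U q)=False s=True q=False F(G(r))=False G(r)=False r=False

Answer: false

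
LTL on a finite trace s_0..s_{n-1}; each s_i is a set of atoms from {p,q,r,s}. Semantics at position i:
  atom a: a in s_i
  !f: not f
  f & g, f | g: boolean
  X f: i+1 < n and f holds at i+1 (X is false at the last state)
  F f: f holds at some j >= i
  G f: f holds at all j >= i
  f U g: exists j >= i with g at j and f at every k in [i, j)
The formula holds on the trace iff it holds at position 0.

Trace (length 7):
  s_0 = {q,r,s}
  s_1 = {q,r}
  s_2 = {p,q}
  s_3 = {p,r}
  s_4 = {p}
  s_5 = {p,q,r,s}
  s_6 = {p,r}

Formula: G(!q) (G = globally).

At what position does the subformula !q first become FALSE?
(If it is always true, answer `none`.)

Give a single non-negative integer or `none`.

Answer: 0

Derivation:
s_0={q,r,s}: !q=False q=True
s_1={q,r}: !q=False q=True
s_2={p,q}: !q=False q=True
s_3={p,r}: !q=True q=False
s_4={p}: !q=True q=False
s_5={p,q,r,s}: !q=False q=True
s_6={p,r}: !q=True q=False
G(!q) holds globally = False
First violation at position 0.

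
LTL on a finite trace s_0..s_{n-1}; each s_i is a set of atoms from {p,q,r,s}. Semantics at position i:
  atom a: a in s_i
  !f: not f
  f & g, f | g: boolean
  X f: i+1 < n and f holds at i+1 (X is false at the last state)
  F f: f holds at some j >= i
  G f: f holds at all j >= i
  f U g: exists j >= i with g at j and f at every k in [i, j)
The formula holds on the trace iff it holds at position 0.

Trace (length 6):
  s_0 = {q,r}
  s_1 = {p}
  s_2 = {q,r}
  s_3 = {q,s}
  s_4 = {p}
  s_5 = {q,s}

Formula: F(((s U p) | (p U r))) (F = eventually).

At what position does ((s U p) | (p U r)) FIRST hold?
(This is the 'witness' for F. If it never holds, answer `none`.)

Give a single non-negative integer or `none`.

Answer: 0

Derivation:
s_0={q,r}: ((s U p) | (p U r))=True (s U p)=False s=False p=False (p U r)=True r=True
s_1={p}: ((s U p) | (p U r))=True (s U p)=True s=False p=True (p U r)=True r=False
s_2={q,r}: ((s U p) | (p U r))=True (s U p)=False s=False p=False (p U r)=True r=True
s_3={q,s}: ((s U p) | (p U r))=True (s U p)=True s=True p=False (p U r)=False r=False
s_4={p}: ((s U p) | (p U r))=True (s U p)=True s=False p=True (p U r)=False r=False
s_5={q,s}: ((s U p) | (p U r))=False (s U p)=False s=True p=False (p U r)=False r=False
F(((s U p) | (p U r))) holds; first witness at position 0.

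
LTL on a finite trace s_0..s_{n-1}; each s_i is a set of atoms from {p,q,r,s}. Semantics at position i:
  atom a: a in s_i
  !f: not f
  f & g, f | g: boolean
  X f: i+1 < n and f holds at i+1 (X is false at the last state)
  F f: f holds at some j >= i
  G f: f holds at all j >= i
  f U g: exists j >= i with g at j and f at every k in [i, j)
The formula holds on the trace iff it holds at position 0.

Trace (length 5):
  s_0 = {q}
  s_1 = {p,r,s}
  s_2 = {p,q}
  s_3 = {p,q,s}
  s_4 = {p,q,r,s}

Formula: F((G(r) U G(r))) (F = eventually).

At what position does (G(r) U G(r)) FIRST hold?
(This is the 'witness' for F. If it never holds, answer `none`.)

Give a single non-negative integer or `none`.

Answer: 4

Derivation:
s_0={q}: (G(r) U G(r))=False G(r)=False r=False
s_1={p,r,s}: (G(r) U G(r))=False G(r)=False r=True
s_2={p,q}: (G(r) U G(r))=False G(r)=False r=False
s_3={p,q,s}: (G(r) U G(r))=False G(r)=False r=False
s_4={p,q,r,s}: (G(r) U G(r))=True G(r)=True r=True
F((G(r) U G(r))) holds; first witness at position 4.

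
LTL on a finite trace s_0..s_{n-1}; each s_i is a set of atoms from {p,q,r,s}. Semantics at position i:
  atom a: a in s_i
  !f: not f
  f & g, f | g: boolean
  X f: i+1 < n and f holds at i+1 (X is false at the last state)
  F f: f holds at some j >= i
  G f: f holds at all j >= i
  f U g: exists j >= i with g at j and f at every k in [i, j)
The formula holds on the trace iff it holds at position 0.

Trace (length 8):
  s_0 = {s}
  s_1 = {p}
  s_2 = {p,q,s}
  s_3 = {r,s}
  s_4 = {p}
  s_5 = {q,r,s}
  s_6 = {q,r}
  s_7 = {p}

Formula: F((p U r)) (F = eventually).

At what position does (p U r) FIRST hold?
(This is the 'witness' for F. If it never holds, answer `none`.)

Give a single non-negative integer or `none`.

Answer: 1

Derivation:
s_0={s}: (p U r)=False p=False r=False
s_1={p}: (p U r)=True p=True r=False
s_2={p,q,s}: (p U r)=True p=True r=False
s_3={r,s}: (p U r)=True p=False r=True
s_4={p}: (p U r)=True p=True r=False
s_5={q,r,s}: (p U r)=True p=False r=True
s_6={q,r}: (p U r)=True p=False r=True
s_7={p}: (p U r)=False p=True r=False
F((p U r)) holds; first witness at position 1.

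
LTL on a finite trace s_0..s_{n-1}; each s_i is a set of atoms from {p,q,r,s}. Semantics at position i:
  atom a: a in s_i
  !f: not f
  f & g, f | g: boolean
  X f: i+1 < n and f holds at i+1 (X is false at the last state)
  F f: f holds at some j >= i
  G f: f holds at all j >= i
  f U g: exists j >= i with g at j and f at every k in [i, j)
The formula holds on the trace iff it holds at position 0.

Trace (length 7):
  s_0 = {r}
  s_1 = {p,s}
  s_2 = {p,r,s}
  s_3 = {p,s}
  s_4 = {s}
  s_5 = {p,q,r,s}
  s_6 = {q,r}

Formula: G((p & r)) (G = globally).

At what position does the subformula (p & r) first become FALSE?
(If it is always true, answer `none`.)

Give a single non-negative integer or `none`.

s_0={r}: (p & r)=False p=False r=True
s_1={p,s}: (p & r)=False p=True r=False
s_2={p,r,s}: (p & r)=True p=True r=True
s_3={p,s}: (p & r)=False p=True r=False
s_4={s}: (p & r)=False p=False r=False
s_5={p,q,r,s}: (p & r)=True p=True r=True
s_6={q,r}: (p & r)=False p=False r=True
G((p & r)) holds globally = False
First violation at position 0.

Answer: 0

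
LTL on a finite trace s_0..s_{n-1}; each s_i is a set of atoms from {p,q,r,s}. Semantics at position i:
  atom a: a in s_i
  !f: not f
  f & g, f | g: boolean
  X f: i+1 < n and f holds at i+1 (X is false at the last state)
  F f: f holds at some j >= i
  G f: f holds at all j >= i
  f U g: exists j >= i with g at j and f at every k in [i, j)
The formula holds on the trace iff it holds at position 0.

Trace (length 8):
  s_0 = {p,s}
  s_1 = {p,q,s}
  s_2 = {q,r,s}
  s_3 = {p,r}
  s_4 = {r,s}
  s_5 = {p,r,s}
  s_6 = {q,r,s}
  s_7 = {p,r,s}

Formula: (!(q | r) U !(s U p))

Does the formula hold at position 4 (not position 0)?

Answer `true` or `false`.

Answer: false

Derivation:
s_0={p,s}: (!(q | r) U !(s U p))=False !(q | r)=True (q | r)=False q=False r=False !(s U p)=False (s U p)=True s=True p=True
s_1={p,q,s}: (!(q | r) U !(s U p))=False !(q | r)=False (q | r)=True q=True r=False !(s U p)=False (s U p)=True s=True p=True
s_2={q,r,s}: (!(q | r) U !(s U p))=False !(q | r)=False (q | r)=True q=True r=True !(s U p)=False (s U p)=True s=True p=False
s_3={p,r}: (!(q | r) U !(s U p))=False !(q | r)=False (q | r)=True q=False r=True !(s U p)=False (s U p)=True s=False p=True
s_4={r,s}: (!(q | r) U !(s U p))=False !(q | r)=False (q | r)=True q=False r=True !(s U p)=False (s U p)=True s=True p=False
s_5={p,r,s}: (!(q | r) U !(s U p))=False !(q | r)=False (q | r)=True q=False r=True !(s U p)=False (s U p)=True s=True p=True
s_6={q,r,s}: (!(q | r) U !(s U p))=False !(q | r)=False (q | r)=True q=True r=True !(s U p)=False (s U p)=True s=True p=False
s_7={p,r,s}: (!(q | r) U !(s U p))=False !(q | r)=False (q | r)=True q=False r=True !(s U p)=False (s U p)=True s=True p=True
Evaluating at position 4: result = False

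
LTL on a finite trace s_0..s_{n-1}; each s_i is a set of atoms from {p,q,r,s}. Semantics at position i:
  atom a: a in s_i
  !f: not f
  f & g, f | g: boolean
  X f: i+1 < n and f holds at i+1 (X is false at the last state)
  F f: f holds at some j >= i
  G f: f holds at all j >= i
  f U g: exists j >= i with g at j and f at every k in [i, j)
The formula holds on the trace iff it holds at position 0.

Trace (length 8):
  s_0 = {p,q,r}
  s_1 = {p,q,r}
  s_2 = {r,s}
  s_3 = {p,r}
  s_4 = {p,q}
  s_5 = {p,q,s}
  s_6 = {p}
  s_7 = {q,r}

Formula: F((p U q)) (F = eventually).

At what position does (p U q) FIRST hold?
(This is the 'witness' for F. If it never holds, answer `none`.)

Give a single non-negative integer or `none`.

s_0={p,q,r}: (p U q)=True p=True q=True
s_1={p,q,r}: (p U q)=True p=True q=True
s_2={r,s}: (p U q)=False p=False q=False
s_3={p,r}: (p U q)=True p=True q=False
s_4={p,q}: (p U q)=True p=True q=True
s_5={p,q,s}: (p U q)=True p=True q=True
s_6={p}: (p U q)=True p=True q=False
s_7={q,r}: (p U q)=True p=False q=True
F((p U q)) holds; first witness at position 0.

Answer: 0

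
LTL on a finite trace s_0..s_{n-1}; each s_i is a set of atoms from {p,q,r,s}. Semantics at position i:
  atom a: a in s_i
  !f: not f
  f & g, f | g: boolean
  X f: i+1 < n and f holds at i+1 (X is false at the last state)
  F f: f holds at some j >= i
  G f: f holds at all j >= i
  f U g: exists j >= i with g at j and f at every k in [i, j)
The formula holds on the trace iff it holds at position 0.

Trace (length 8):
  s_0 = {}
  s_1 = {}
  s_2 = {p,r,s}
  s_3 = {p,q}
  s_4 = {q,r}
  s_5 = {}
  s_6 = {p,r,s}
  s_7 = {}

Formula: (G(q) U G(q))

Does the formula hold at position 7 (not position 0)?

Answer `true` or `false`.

Answer: false

Derivation:
s_0={}: (G(q) U G(q))=False G(q)=False q=False
s_1={}: (G(q) U G(q))=False G(q)=False q=False
s_2={p,r,s}: (G(q) U G(q))=False G(q)=False q=False
s_3={p,q}: (G(q) U G(q))=False G(q)=False q=True
s_4={q,r}: (G(q) U G(q))=False G(q)=False q=True
s_5={}: (G(q) U G(q))=False G(q)=False q=False
s_6={p,r,s}: (G(q) U G(q))=False G(q)=False q=False
s_7={}: (G(q) U G(q))=False G(q)=False q=False
Evaluating at position 7: result = False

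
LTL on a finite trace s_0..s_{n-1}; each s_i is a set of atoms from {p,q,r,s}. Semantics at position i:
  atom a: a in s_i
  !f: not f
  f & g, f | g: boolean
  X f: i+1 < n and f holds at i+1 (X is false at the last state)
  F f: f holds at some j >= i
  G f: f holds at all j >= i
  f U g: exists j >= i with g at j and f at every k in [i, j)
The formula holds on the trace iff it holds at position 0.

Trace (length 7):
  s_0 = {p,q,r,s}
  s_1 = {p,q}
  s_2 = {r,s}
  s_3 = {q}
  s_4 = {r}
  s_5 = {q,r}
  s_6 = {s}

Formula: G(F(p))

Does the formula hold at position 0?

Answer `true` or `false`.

s_0={p,q,r,s}: G(F(p))=False F(p)=True p=True
s_1={p,q}: G(F(p))=False F(p)=True p=True
s_2={r,s}: G(F(p))=False F(p)=False p=False
s_3={q}: G(F(p))=False F(p)=False p=False
s_4={r}: G(F(p))=False F(p)=False p=False
s_5={q,r}: G(F(p))=False F(p)=False p=False
s_6={s}: G(F(p))=False F(p)=False p=False

Answer: false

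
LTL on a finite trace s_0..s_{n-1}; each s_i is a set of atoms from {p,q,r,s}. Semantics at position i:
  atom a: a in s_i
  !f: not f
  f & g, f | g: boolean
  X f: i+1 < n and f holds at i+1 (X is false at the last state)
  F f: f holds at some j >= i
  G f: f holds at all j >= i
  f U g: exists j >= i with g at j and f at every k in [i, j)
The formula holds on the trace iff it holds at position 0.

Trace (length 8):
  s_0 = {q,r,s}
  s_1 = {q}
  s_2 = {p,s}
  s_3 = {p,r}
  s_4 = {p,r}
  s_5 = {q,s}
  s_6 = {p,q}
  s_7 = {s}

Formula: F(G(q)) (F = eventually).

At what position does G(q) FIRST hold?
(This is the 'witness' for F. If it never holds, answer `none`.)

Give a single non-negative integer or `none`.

s_0={q,r,s}: G(q)=False q=True
s_1={q}: G(q)=False q=True
s_2={p,s}: G(q)=False q=False
s_3={p,r}: G(q)=False q=False
s_4={p,r}: G(q)=False q=False
s_5={q,s}: G(q)=False q=True
s_6={p,q}: G(q)=False q=True
s_7={s}: G(q)=False q=False
F(G(q)) does not hold (no witness exists).

Answer: none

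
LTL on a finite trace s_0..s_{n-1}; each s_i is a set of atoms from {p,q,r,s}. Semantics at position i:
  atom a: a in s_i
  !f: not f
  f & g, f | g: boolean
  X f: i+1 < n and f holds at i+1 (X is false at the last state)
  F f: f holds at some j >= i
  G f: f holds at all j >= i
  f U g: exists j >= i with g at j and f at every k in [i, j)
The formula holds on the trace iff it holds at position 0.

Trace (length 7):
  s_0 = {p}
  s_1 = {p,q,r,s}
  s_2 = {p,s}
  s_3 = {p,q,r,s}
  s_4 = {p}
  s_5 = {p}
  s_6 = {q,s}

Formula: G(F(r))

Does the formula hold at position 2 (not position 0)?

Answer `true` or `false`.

Answer: false

Derivation:
s_0={p}: G(F(r))=False F(r)=True r=False
s_1={p,q,r,s}: G(F(r))=False F(r)=True r=True
s_2={p,s}: G(F(r))=False F(r)=True r=False
s_3={p,q,r,s}: G(F(r))=False F(r)=True r=True
s_4={p}: G(F(r))=False F(r)=False r=False
s_5={p}: G(F(r))=False F(r)=False r=False
s_6={q,s}: G(F(r))=False F(r)=False r=False
Evaluating at position 2: result = False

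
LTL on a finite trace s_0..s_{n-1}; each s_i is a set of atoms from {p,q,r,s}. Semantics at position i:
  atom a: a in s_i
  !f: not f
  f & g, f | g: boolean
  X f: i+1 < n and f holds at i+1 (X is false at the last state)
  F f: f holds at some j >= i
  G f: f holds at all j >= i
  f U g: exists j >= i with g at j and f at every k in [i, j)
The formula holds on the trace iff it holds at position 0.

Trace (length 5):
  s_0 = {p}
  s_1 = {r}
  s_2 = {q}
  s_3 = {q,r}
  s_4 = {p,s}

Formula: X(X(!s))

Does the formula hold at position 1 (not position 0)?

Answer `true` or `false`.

s_0={p}: X(X(!s))=True X(!s)=True !s=True s=False
s_1={r}: X(X(!s))=True X(!s)=True !s=True s=False
s_2={q}: X(X(!s))=False X(!s)=True !s=True s=False
s_3={q,r}: X(X(!s))=False X(!s)=False !s=True s=False
s_4={p,s}: X(X(!s))=False X(!s)=False !s=False s=True
Evaluating at position 1: result = True

Answer: true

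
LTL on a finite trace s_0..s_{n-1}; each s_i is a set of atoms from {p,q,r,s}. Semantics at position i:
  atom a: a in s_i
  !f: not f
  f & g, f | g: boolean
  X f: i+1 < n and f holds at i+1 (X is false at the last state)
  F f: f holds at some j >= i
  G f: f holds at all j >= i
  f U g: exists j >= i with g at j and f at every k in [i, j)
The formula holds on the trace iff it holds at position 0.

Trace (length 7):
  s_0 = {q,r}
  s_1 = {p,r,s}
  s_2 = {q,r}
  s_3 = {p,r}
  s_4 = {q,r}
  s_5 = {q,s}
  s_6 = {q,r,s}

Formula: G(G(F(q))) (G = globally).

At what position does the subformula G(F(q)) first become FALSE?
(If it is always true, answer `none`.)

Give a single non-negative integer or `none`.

Answer: none

Derivation:
s_0={q,r}: G(F(q))=True F(q)=True q=True
s_1={p,r,s}: G(F(q))=True F(q)=True q=False
s_2={q,r}: G(F(q))=True F(q)=True q=True
s_3={p,r}: G(F(q))=True F(q)=True q=False
s_4={q,r}: G(F(q))=True F(q)=True q=True
s_5={q,s}: G(F(q))=True F(q)=True q=True
s_6={q,r,s}: G(F(q))=True F(q)=True q=True
G(G(F(q))) holds globally = True
No violation — formula holds at every position.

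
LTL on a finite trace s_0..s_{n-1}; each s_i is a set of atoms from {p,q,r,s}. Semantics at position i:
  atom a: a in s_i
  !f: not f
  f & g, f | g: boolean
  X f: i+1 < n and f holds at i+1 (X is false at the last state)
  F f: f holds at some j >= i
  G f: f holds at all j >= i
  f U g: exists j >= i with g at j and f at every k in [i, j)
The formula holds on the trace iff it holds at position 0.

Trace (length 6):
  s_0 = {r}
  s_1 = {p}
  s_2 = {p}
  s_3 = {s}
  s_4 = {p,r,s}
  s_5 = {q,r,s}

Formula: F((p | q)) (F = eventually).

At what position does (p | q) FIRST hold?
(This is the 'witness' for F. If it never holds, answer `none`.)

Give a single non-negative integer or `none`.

Answer: 1

Derivation:
s_0={r}: (p | q)=False p=False q=False
s_1={p}: (p | q)=True p=True q=False
s_2={p}: (p | q)=True p=True q=False
s_3={s}: (p | q)=False p=False q=False
s_4={p,r,s}: (p | q)=True p=True q=False
s_5={q,r,s}: (p | q)=True p=False q=True
F((p | q)) holds; first witness at position 1.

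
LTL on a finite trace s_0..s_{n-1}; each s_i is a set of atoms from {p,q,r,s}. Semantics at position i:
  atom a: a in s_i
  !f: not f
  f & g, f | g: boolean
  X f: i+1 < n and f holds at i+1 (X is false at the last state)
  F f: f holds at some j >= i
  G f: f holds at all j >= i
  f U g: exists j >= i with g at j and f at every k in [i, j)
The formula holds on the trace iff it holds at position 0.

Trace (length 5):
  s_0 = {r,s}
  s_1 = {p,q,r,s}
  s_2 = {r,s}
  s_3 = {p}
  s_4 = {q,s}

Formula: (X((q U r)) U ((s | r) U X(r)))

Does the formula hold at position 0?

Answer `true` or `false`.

s_0={r,s}: (X((q U r)) U ((s | r) U X(r)))=True X((q U r))=True (q U r)=True q=False r=True ((s | r) U X(r))=True (s | r)=True s=True X(r)=True
s_1={p,q,r,s}: (X((q U r)) U ((s | r) U X(r)))=True X((q U r))=True (q U r)=True q=True r=True ((s | r) U X(r))=True (s | r)=True s=True X(r)=True
s_2={r,s}: (X((q U r)) U ((s | r) U X(r)))=False X((q U r))=False (q U r)=True q=False r=True ((s | r) U X(r))=False (s | r)=True s=True X(r)=False
s_3={p}: (X((q U r)) U ((s | r) U X(r)))=False X((q U r))=False (q U r)=False q=False r=False ((s | r) U X(r))=False (s | r)=False s=False X(r)=False
s_4={q,s}: (X((q U r)) U ((s | r) U X(r)))=False X((q U r))=False (q U r)=False q=True r=False ((s | r) U X(r))=False (s | r)=True s=True X(r)=False

Answer: true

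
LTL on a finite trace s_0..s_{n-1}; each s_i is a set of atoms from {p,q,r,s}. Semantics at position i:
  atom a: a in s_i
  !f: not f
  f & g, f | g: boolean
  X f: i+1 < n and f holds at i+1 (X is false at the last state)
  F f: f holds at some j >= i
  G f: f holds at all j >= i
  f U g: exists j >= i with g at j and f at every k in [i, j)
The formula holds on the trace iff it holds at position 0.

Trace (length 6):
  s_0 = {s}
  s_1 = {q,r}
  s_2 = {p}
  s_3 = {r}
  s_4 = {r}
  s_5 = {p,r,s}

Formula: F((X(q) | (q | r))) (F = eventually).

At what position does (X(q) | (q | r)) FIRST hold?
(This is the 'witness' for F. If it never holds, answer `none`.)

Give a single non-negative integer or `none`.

Answer: 0

Derivation:
s_0={s}: (X(q) | (q | r))=True X(q)=True q=False (q | r)=False r=False
s_1={q,r}: (X(q) | (q | r))=True X(q)=False q=True (q | r)=True r=True
s_2={p}: (X(q) | (q | r))=False X(q)=False q=False (q | r)=False r=False
s_3={r}: (X(q) | (q | r))=True X(q)=False q=False (q | r)=True r=True
s_4={r}: (X(q) | (q | r))=True X(q)=False q=False (q | r)=True r=True
s_5={p,r,s}: (X(q) | (q | r))=True X(q)=False q=False (q | r)=True r=True
F((X(q) | (q | r))) holds; first witness at position 0.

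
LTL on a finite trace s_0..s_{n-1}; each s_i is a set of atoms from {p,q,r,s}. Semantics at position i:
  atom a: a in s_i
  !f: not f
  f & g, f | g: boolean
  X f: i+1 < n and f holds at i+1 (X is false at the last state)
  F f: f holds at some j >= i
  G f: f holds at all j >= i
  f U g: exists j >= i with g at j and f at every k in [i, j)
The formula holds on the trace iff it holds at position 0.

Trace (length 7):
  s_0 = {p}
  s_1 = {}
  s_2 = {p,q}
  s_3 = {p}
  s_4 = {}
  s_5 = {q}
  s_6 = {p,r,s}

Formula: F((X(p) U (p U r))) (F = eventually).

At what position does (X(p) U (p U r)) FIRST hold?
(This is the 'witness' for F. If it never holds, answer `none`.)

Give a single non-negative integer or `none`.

Answer: 5

Derivation:
s_0={p}: (X(p) U (p U r))=False X(p)=False p=True (p U r)=False r=False
s_1={}: (X(p) U (p U r))=False X(p)=True p=False (p U r)=False r=False
s_2={p,q}: (X(p) U (p U r))=False X(p)=True p=True (p U r)=False r=False
s_3={p}: (X(p) U (p U r))=False X(p)=False p=True (p U r)=False r=False
s_4={}: (X(p) U (p U r))=False X(p)=False p=False (p U r)=False r=False
s_5={q}: (X(p) U (p U r))=True X(p)=True p=False (p U r)=False r=False
s_6={p,r,s}: (X(p) U (p U r))=True X(p)=False p=True (p U r)=True r=True
F((X(p) U (p U r))) holds; first witness at position 5.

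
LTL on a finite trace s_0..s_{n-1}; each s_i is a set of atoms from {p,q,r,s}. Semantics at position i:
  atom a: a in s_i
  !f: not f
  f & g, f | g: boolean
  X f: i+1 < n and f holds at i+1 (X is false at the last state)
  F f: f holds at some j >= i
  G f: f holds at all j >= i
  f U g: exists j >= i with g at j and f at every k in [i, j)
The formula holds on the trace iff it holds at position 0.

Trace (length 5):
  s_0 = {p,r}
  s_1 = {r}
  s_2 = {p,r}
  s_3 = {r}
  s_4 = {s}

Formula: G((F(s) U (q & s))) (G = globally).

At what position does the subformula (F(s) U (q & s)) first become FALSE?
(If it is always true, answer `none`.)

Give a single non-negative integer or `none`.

Answer: 0

Derivation:
s_0={p,r}: (F(s) U (q & s))=False F(s)=True s=False (q & s)=False q=False
s_1={r}: (F(s) U (q & s))=False F(s)=True s=False (q & s)=False q=False
s_2={p,r}: (F(s) U (q & s))=False F(s)=True s=False (q & s)=False q=False
s_3={r}: (F(s) U (q & s))=False F(s)=True s=False (q & s)=False q=False
s_4={s}: (F(s) U (q & s))=False F(s)=True s=True (q & s)=False q=False
G((F(s) U (q & s))) holds globally = False
First violation at position 0.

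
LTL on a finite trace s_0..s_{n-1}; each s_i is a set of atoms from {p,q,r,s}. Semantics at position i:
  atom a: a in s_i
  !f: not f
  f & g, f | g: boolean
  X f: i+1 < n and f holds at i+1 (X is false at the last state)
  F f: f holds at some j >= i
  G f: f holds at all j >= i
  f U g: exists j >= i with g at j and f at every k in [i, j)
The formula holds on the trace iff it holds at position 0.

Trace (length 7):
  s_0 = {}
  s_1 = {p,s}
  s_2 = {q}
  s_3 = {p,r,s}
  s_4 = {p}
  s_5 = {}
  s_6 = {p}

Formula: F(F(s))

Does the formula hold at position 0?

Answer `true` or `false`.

Answer: true

Derivation:
s_0={}: F(F(s))=True F(s)=True s=False
s_1={p,s}: F(F(s))=True F(s)=True s=True
s_2={q}: F(F(s))=True F(s)=True s=False
s_3={p,r,s}: F(F(s))=True F(s)=True s=True
s_4={p}: F(F(s))=False F(s)=False s=False
s_5={}: F(F(s))=False F(s)=False s=False
s_6={p}: F(F(s))=False F(s)=False s=False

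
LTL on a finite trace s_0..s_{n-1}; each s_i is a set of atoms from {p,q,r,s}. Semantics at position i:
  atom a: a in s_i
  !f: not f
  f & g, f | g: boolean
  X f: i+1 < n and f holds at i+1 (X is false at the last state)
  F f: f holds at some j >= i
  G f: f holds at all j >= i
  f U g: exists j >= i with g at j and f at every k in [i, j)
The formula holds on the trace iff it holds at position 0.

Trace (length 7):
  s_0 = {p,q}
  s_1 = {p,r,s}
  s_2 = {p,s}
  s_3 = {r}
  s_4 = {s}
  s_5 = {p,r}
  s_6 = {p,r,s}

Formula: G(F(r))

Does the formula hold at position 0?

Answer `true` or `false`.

Answer: true

Derivation:
s_0={p,q}: G(F(r))=True F(r)=True r=False
s_1={p,r,s}: G(F(r))=True F(r)=True r=True
s_2={p,s}: G(F(r))=True F(r)=True r=False
s_3={r}: G(F(r))=True F(r)=True r=True
s_4={s}: G(F(r))=True F(r)=True r=False
s_5={p,r}: G(F(r))=True F(r)=True r=True
s_6={p,r,s}: G(F(r))=True F(r)=True r=True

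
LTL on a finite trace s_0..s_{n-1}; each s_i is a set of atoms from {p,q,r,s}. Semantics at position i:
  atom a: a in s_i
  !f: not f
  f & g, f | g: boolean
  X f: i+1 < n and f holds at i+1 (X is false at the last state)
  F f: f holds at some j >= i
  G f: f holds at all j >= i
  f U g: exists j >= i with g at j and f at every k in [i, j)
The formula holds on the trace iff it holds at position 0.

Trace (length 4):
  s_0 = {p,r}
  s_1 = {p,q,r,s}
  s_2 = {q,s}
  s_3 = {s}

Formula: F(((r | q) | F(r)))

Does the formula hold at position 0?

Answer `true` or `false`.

s_0={p,r}: F(((r | q) | F(r)))=True ((r | q) | F(r))=True (r | q)=True r=True q=False F(r)=True
s_1={p,q,r,s}: F(((r | q) | F(r)))=True ((r | q) | F(r))=True (r | q)=True r=True q=True F(r)=True
s_2={q,s}: F(((r | q) | F(r)))=True ((r | q) | F(r))=True (r | q)=True r=False q=True F(r)=False
s_3={s}: F(((r | q) | F(r)))=False ((r | q) | F(r))=False (r | q)=False r=False q=False F(r)=False

Answer: true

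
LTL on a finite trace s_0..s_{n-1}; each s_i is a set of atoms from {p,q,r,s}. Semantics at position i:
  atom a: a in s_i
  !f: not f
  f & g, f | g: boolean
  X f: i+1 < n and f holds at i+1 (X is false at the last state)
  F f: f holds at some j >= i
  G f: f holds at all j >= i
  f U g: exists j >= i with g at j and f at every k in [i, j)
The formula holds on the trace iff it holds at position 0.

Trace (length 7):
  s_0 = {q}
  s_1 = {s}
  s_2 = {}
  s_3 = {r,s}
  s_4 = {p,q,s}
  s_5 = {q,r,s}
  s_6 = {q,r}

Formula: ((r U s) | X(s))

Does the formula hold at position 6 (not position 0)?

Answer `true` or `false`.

Answer: false

Derivation:
s_0={q}: ((r U s) | X(s))=True (r U s)=False r=False s=False X(s)=True
s_1={s}: ((r U s) | X(s))=True (r U s)=True r=False s=True X(s)=False
s_2={}: ((r U s) | X(s))=True (r U s)=False r=False s=False X(s)=True
s_3={r,s}: ((r U s) | X(s))=True (r U s)=True r=True s=True X(s)=True
s_4={p,q,s}: ((r U s) | X(s))=True (r U s)=True r=False s=True X(s)=True
s_5={q,r,s}: ((r U s) | X(s))=True (r U s)=True r=True s=True X(s)=False
s_6={q,r}: ((r U s) | X(s))=False (r U s)=False r=True s=False X(s)=False
Evaluating at position 6: result = False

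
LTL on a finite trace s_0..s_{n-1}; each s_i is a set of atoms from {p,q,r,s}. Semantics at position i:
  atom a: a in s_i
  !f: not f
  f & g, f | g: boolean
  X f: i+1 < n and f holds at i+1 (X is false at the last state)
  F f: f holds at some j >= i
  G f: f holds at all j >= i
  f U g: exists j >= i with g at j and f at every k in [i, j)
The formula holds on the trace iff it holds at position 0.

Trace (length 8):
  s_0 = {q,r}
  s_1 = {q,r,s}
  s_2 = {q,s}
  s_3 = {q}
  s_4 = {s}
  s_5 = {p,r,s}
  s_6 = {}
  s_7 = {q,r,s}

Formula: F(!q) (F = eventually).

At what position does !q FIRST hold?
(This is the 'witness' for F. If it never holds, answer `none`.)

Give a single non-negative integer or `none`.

Answer: 4

Derivation:
s_0={q,r}: !q=False q=True
s_1={q,r,s}: !q=False q=True
s_2={q,s}: !q=False q=True
s_3={q}: !q=False q=True
s_4={s}: !q=True q=False
s_5={p,r,s}: !q=True q=False
s_6={}: !q=True q=False
s_7={q,r,s}: !q=False q=True
F(!q) holds; first witness at position 4.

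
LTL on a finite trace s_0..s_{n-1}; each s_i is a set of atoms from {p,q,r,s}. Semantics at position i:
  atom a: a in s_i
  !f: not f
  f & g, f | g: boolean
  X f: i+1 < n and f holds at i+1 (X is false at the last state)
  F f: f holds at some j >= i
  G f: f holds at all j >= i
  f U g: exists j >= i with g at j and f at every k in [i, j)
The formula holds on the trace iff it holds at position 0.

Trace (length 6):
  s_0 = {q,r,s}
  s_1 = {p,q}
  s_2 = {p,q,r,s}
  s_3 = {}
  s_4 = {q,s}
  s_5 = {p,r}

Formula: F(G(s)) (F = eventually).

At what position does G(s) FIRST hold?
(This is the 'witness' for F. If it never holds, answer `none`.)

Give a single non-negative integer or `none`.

Answer: none

Derivation:
s_0={q,r,s}: G(s)=False s=True
s_1={p,q}: G(s)=False s=False
s_2={p,q,r,s}: G(s)=False s=True
s_3={}: G(s)=False s=False
s_4={q,s}: G(s)=False s=True
s_5={p,r}: G(s)=False s=False
F(G(s)) does not hold (no witness exists).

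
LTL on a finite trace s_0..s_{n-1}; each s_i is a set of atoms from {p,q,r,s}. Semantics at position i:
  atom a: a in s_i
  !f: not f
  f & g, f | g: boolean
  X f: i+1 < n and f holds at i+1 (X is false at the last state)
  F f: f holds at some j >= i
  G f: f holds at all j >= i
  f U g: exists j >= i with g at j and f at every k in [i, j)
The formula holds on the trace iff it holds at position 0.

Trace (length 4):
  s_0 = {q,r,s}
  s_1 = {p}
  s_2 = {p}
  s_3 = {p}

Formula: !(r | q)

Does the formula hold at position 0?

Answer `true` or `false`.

Answer: false

Derivation:
s_0={q,r,s}: !(r | q)=False (r | q)=True r=True q=True
s_1={p}: !(r | q)=True (r | q)=False r=False q=False
s_2={p}: !(r | q)=True (r | q)=False r=False q=False
s_3={p}: !(r | q)=True (r | q)=False r=False q=False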